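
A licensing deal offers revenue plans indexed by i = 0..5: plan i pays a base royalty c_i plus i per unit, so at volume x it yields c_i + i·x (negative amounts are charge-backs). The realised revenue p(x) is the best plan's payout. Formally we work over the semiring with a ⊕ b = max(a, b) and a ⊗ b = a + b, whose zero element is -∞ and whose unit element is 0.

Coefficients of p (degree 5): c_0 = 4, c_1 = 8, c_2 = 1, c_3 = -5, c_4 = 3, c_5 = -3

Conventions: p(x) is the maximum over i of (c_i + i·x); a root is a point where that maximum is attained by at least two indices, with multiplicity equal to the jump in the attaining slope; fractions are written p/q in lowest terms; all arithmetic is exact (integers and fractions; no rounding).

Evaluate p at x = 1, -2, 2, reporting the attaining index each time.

p(1) = max(4+0·1=4, 8+1·1=9, 1+2·1=3, -5+3·1=-2, 3+4·1=7, -3+5·1=2) = 9 (attained by i=1)
p(-2) = max(4+0·(-2)=4, 8+1·(-2)=6, 1+2·(-2)=-3, -5+3·(-2)=-11, 3+4·(-2)=-5, -3+5·(-2)=-13) = 6 (attained by i=1)
p(2) = max(4+0·2=4, 8+1·2=10, 1+2·2=5, -5+3·2=1, 3+4·2=11, -3+5·2=7) = 11 (attained by i=4)
Answer: p(1) = 9; p(-2) = 6; p(2) = 11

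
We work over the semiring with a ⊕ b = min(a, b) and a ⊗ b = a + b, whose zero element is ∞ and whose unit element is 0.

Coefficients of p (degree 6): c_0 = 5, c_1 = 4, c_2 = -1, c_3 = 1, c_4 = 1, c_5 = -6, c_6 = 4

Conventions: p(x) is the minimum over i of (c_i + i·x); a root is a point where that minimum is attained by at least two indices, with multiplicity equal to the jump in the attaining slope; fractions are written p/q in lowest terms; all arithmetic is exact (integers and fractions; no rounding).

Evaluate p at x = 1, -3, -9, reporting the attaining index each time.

p(1) = min(5+0·1=5, 4+1·1=5, -1+2·1=1, 1+3·1=4, 1+4·1=5, -6+5·1=-1, 4+6·1=10) = -1 (attained by i=5)
p(-3) = min(5+0·(-3)=5, 4+1·(-3)=1, -1+2·(-3)=-7, 1+3·(-3)=-8, 1+4·(-3)=-11, -6+5·(-3)=-21, 4+6·(-3)=-14) = -21 (attained by i=5)
p(-9) = min(5+0·(-9)=5, 4+1·(-9)=-5, -1+2·(-9)=-19, 1+3·(-9)=-26, 1+4·(-9)=-35, -6+5·(-9)=-51, 4+6·(-9)=-50) = -51 (attained by i=5)
Answer: p(1) = -1; p(-3) = -21; p(-9) = -51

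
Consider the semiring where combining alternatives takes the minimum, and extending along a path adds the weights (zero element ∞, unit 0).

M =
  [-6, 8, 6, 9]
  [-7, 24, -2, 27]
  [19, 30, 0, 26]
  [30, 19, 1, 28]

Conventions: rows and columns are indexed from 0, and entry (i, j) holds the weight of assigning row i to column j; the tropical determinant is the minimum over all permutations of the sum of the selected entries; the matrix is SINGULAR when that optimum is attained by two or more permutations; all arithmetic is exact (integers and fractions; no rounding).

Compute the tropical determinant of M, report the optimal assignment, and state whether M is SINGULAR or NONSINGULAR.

σ = (0, 1, 2, 3): (-6) + 24 + 0 + 28 = 46
σ = (0, 1, 3, 2): (-6) + 24 + 26 + 1 = 45
σ = (0, 2, 1, 3): (-6) + (-2) + 30 + 28 = 50
σ = (0, 2, 3, 1): (-6) + (-2) + 26 + 19 = 37
σ = (0, 3, 1, 2): (-6) + 27 + 30 + 1 = 52
σ = (0, 3, 2, 1): (-6) + 27 + 0 + 19 = 40
σ = (1, 0, 2, 3): 8 + (-7) + 0 + 28 = 29
σ = (1, 0, 3, 2): 8 + (-7) + 26 + 1 = 28
σ = (1, 2, 0, 3): 8 + (-2) + 19 + 28 = 53
σ = (1, 2, 3, 0): 8 + (-2) + 26 + 30 = 62
σ = (1, 3, 0, 2): 8 + 27 + 19 + 1 = 55
σ = (1, 3, 2, 0): 8 + 27 + 0 + 30 = 65
σ = (2, 0, 1, 3): 6 + (-7) + 30 + 28 = 57
σ = (2, 0, 3, 1): 6 + (-7) + 26 + 19 = 44
σ = (2, 1, 0, 3): 6 + 24 + 19 + 28 = 77
σ = (2, 1, 3, 0): 6 + 24 + 26 + 30 = 86
σ = (2, 3, 0, 1): 6 + 27 + 19 + 19 = 71
σ = (2, 3, 1, 0): 6 + 27 + 30 + 30 = 93
σ = (3, 0, 1, 2): 9 + (-7) + 30 + 1 = 33
σ = (3, 0, 2, 1): 9 + (-7) + 0 + 19 = 21
σ = (3, 1, 0, 2): 9 + 24 + 19 + 1 = 53
σ = (3, 1, 2, 0): 9 + 24 + 0 + 30 = 63
σ = (3, 2, 0, 1): 9 + (-2) + 19 + 19 = 45
σ = (3, 2, 1, 0): 9 + (-2) + 30 + 30 = 67
Optimal value attained by: σ = (3, 0, 2, 1).
Answer: det⊕(M) = 21; verdict: NONSINGULAR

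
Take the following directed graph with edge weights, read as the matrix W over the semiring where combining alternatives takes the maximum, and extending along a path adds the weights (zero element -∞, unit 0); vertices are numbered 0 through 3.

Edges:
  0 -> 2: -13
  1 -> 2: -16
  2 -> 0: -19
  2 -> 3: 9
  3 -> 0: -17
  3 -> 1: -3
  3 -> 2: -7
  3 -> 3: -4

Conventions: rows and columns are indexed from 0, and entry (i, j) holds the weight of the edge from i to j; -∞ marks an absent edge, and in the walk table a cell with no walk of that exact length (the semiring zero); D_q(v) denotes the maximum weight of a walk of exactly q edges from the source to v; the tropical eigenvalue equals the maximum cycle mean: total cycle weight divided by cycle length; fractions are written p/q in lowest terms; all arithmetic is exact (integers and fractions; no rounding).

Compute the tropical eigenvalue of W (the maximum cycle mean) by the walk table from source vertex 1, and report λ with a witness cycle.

q=0: [-∞, 0, -∞, -∞]
q=1: [-∞, -∞, -16, -∞]
q=2: [-35, -∞, -∞, -7]
q=3: [-24, -10, -14, -11]
q=4: [-28, -14, -18, -5]
Optimal cycle mean attained by: cycle 2->3->2, total 9 + (-7), length 2.
Answer: λ = 1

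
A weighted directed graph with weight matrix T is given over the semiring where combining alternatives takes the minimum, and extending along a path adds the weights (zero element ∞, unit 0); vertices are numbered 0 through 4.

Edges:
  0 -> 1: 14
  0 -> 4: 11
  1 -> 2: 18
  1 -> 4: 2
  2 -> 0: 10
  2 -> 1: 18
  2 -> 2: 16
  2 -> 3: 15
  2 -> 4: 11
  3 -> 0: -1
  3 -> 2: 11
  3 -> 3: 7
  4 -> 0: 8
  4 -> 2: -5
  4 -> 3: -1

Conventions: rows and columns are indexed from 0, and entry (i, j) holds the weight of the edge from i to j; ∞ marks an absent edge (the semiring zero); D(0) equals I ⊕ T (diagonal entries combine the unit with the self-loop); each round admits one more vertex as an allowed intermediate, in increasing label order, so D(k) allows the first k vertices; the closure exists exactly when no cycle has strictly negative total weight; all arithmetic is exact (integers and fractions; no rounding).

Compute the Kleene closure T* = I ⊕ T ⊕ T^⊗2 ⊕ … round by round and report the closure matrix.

D(0):
  [0, 14, ∞, ∞, 11]
  [∞, 0, 18, ∞, 2]
  [10, 18, 0, 15, 11]
  [-1, ∞, 11, 0, ∞]
  [8, ∞, -5, -1, 0]
D(1):
  [0, 14, ∞, ∞, 11]
  [∞, 0, 18, ∞, 2]
  [10, 18, 0, 15, 11]
  [-1, 13, 11, 0, 10]
  [8, 22, -5, -1, 0]
D(2):
  [0, 14, 32, ∞, 11]
  [∞, 0, 18, ∞, 2]
  [10, 18, 0, 15, 11]
  [-1, 13, 11, 0, 10]
  [8, 22, -5, -1, 0]
D(3):
  [0, 14, 32, 47, 11]
  [28, 0, 18, 33, 2]
  [10, 18, 0, 15, 11]
  [-1, 13, 11, 0, 10]
  [5, 13, -5, -1, 0]
D(4):
  [0, 14, 32, 47, 11]
  [28, 0, 18, 33, 2]
  [10, 18, 0, 15, 11]
  [-1, 13, 11, 0, 10]
  [-2, 12, -5, -1, 0]
D(5):
  [0, 14, 6, 10, 11]
  [0, 0, -3, 1, 2]
  [9, 18, 0, 10, 11]
  [-1, 13, 5, 0, 10]
  [-2, 12, -5, -1, 0]
Answer: T* = [[0, 14, 6, 10, 11], [0, 0, -3, 1, 2], [9, 18, 0, 10, 11], [-1, 13, 5, 0, 10], [-2, 12, -5, -1, 0]]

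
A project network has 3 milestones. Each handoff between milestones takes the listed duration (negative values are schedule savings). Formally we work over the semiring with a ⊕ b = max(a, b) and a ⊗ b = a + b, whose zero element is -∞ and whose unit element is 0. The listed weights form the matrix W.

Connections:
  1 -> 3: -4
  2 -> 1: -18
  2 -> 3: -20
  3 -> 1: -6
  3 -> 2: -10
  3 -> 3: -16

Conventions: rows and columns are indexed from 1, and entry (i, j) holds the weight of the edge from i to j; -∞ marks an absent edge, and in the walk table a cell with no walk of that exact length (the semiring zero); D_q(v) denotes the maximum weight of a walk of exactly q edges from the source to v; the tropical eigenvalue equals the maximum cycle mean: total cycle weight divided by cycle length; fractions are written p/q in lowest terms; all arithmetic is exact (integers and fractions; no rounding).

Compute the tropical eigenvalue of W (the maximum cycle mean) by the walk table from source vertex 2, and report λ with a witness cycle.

q=0: [-∞, 0, -∞]
q=1: [-18, -∞, -20]
q=2: [-26, -30, -22]
q=3: [-28, -32, -30]
Optimal cycle mean attained by: cycle 1->3->1, total (-4) + (-6), length 2.
Answer: λ = -5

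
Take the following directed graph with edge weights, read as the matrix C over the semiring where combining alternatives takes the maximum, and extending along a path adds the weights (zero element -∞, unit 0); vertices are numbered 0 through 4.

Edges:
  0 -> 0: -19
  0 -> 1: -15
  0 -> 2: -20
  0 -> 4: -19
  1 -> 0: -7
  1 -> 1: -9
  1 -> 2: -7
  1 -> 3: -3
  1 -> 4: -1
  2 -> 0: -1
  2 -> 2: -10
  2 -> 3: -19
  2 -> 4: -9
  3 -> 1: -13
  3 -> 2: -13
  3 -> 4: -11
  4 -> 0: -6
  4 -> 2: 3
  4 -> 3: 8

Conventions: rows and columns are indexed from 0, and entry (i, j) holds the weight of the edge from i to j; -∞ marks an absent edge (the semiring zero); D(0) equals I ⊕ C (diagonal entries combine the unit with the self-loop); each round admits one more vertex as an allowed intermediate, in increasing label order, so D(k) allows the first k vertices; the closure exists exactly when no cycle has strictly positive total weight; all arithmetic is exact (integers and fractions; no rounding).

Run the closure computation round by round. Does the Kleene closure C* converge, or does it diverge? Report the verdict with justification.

D(0):
  [0, -15, -20, -∞, -19]
  [-7, 0, -7, -3, -1]
  [-1, -∞, 0, -19, -9]
  [-∞, -13, -13, 0, -11]
  [-6, -∞, 3, 8, 0]
D(1):
  [0, -15, -20, -∞, -19]
  [-7, 0, -7, -3, -1]
  [-1, -16, 0, -19, -9]
  [-∞, -13, -13, 0, -11]
  [-6, -21, 3, 8, 0]
D(2):
  [0, -15, -20, -18, -16]
  [-7, 0, -7, -3, -1]
  [-1, -16, 0, -19, -9]
  [-20, -13, -13, 0, -11]
  [-6, -21, 3, 8, 0]
D(3):
  [0, -15, -20, -18, -16]
  [-7, 0, -7, -3, -1]
  [-1, -16, 0, -19, -9]
  [-14, -13, -13, 0, -11]
  [2, -13, 3, 8, 0]
D(4):
  [0, -15, -20, -18, -16]
  [-7, 0, -7, -3, -1]
  [-1, -16, 0, -19, -9]
  [-14, -13, -13, 0, -11]
  [2, -5, 3, 8, 0]
D(5):
  [0, -15, -13, -8, -16]
  [1, 0, 2, 7, -1]
  [-1, -14, 0, -1, -9]
  [-9, -13, -8, 0, -11]
  [2, -5, 3, 8, 0]
Key observation: every diagonal entry stays at the unit through all rounds, so no improving cycle exists.
Answer: CONVERGES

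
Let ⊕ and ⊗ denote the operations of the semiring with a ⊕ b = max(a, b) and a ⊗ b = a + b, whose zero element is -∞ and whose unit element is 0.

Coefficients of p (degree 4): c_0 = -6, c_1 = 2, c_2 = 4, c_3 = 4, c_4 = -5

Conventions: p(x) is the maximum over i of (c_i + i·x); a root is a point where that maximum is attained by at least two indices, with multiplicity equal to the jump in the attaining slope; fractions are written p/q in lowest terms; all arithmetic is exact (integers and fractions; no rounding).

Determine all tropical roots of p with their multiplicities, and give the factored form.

hull edge (i=0, c=-6) to (i=1, c=2): slope 8, span 1
hull edge (i=1, c=2) to (i=2, c=4): slope 2, span 1
hull edge (i=2, c=4) to (i=3, c=4): slope 0, span 1
hull edge (i=3, c=4) to (i=4, c=-5): slope -9, span 1
Factored form: p(x) = -5 ⊗ (x ⊕ (-8)) ⊗ (x ⊕ (-2)) ⊗ (x ⊕ 0) ⊗ (x ⊕ 9)
Answer: roots = -8 (mult 1), -2 (mult 1), 0 (mult 1), 9 (mult 1)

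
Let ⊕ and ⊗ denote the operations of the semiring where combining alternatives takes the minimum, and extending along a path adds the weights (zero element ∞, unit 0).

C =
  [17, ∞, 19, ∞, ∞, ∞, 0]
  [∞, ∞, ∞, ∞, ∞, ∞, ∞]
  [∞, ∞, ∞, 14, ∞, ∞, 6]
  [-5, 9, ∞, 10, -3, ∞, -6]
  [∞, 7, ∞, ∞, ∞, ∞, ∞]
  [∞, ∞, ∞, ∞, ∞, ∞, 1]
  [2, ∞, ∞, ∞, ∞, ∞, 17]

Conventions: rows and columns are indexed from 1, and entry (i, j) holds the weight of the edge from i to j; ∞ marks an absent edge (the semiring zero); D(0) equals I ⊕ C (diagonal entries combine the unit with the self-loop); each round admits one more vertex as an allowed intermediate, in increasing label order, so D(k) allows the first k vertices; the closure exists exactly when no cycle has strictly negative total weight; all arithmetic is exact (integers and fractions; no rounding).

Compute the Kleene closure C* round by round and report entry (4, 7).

D(0):
  [0, ∞, 19, ∞, ∞, ∞, 0]
  [∞, 0, ∞, ∞, ∞, ∞, ∞]
  [∞, ∞, 0, 14, ∞, ∞, 6]
  [-5, 9, ∞, 0, -3, ∞, -6]
  [∞, 7, ∞, ∞, 0, ∞, ∞]
  [∞, ∞, ∞, ∞, ∞, 0, 1]
  [2, ∞, ∞, ∞, ∞, ∞, 0]
D(1):
  [0, ∞, 19, ∞, ∞, ∞, 0]
  [∞, 0, ∞, ∞, ∞, ∞, ∞]
  [∞, ∞, 0, 14, ∞, ∞, 6]
  [-5, 9, 14, 0, -3, ∞, -6]
  [∞, 7, ∞, ∞, 0, ∞, ∞]
  [∞, ∞, ∞, ∞, ∞, 0, 1]
  [2, ∞, 21, ∞, ∞, ∞, 0]
D(2):
  [0, ∞, 19, ∞, ∞, ∞, 0]
  [∞, 0, ∞, ∞, ∞, ∞, ∞]
  [∞, ∞, 0, 14, ∞, ∞, 6]
  [-5, 9, 14, 0, -3, ∞, -6]
  [∞, 7, ∞, ∞, 0, ∞, ∞]
  [∞, ∞, ∞, ∞, ∞, 0, 1]
  [2, ∞, 21, ∞, ∞, ∞, 0]
D(3):
  [0, ∞, 19, 33, ∞, ∞, 0]
  [∞, 0, ∞, ∞, ∞, ∞, ∞]
  [∞, ∞, 0, 14, ∞, ∞, 6]
  [-5, 9, 14, 0, -3, ∞, -6]
  [∞, 7, ∞, ∞, 0, ∞, ∞]
  [∞, ∞, ∞, ∞, ∞, 0, 1]
  [2, ∞, 21, 35, ∞, ∞, 0]
D(4):
  [0, 42, 19, 33, 30, ∞, 0]
  [∞, 0, ∞, ∞, ∞, ∞, ∞]
  [9, 23, 0, 14, 11, ∞, 6]
  [-5, 9, 14, 0, -3, ∞, -6]
  [∞, 7, ∞, ∞, 0, ∞, ∞]
  [∞, ∞, ∞, ∞, ∞, 0, 1]
  [2, 44, 21, 35, 32, ∞, 0]
D(5):
  [0, 37, 19, 33, 30, ∞, 0]
  [∞, 0, ∞, ∞, ∞, ∞, ∞]
  [9, 18, 0, 14, 11, ∞, 6]
  [-5, 4, 14, 0, -3, ∞, -6]
  [∞, 7, ∞, ∞, 0, ∞, ∞]
  [∞, ∞, ∞, ∞, ∞, 0, 1]
  [2, 39, 21, 35, 32, ∞, 0]
D(6):
  [0, 37, 19, 33, 30, ∞, 0]
  [∞, 0, ∞, ∞, ∞, ∞, ∞]
  [9, 18, 0, 14, 11, ∞, 6]
  [-5, 4, 14, 0, -3, ∞, -6]
  [∞, 7, ∞, ∞, 0, ∞, ∞]
  [∞, ∞, ∞, ∞, ∞, 0, 1]
  [2, 39, 21, 35, 32, ∞, 0]
D(7):
  [0, 37, 19, 33, 30, ∞, 0]
  [∞, 0, ∞, ∞, ∞, ∞, ∞]
  [8, 18, 0, 14, 11, ∞, 6]
  [-5, 4, 14, 0, -3, ∞, -6]
  [∞, 7, ∞, ∞, 0, ∞, ∞]
  [3, 40, 22, 36, 33, 0, 1]
  [2, 39, 21, 35, 32, ∞, 0]
Answer: C*[4][7] = -6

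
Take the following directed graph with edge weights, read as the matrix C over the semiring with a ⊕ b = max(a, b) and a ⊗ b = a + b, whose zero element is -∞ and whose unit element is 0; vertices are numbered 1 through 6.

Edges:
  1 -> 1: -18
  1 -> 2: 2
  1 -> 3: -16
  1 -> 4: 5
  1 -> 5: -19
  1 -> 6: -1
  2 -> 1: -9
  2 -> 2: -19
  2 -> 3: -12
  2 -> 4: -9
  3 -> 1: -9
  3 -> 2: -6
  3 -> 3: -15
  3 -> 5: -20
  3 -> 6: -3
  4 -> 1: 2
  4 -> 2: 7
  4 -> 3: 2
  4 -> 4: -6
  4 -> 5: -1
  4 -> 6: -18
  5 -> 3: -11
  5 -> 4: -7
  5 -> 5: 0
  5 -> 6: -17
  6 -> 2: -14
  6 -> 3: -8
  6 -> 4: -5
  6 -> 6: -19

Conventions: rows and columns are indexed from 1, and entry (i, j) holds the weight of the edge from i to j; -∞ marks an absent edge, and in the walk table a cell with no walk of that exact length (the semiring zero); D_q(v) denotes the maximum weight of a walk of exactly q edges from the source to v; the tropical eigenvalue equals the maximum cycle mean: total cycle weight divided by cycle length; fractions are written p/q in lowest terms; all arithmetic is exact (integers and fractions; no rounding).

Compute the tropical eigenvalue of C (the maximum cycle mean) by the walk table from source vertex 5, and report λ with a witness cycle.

q=0: [-∞, -∞, -∞, -∞, 0, -∞]
q=1: [-∞, -∞, -11, -7, 0, -17]
q=2: [-5, 0, -5, -7, 0, -14]
q=3: [-5, 0, -5, 0, 0, -6]
q=4: [2, 7, 2, 0, 0, -6]
q=5: [2, 7, 2, 7, 0, 1]
q=6: [9, 14, 9, 7, 6, 1]
Optimal cycle mean attained by: cycle 1->4->1, total 5 + 2, length 2.
Answer: λ = 7/2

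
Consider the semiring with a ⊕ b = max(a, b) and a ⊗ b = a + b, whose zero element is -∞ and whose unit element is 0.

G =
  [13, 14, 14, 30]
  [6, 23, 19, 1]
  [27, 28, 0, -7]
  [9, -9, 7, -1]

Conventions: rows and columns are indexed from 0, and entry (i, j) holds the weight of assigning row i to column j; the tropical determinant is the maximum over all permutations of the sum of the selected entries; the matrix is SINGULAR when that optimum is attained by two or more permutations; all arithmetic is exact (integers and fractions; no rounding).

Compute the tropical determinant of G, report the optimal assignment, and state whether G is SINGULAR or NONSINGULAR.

σ = (0, 1, 2, 3): 13 + 23 + 0 + (-1) = 35
σ = (0, 1, 3, 2): 13 + 23 + (-7) + 7 = 36
σ = (0, 2, 1, 3): 13 + 19 + 28 + (-1) = 59
σ = (0, 2, 3, 1): 13 + 19 + (-7) + (-9) = 16
σ = (0, 3, 1, 2): 13 + 1 + 28 + 7 = 49
σ = (0, 3, 2, 1): 13 + 1 + 0 + (-9) = 5
σ = (1, 0, 2, 3): 14 + 6 + 0 + (-1) = 19
σ = (1, 0, 3, 2): 14 + 6 + (-7) + 7 = 20
σ = (1, 2, 0, 3): 14 + 19 + 27 + (-1) = 59
σ = (1, 2, 3, 0): 14 + 19 + (-7) + 9 = 35
σ = (1, 3, 0, 2): 14 + 1 + 27 + 7 = 49
σ = (1, 3, 2, 0): 14 + 1 + 0 + 9 = 24
σ = (2, 0, 1, 3): 14 + 6 + 28 + (-1) = 47
σ = (2, 0, 3, 1): 14 + 6 + (-7) + (-9) = 4
σ = (2, 1, 0, 3): 14 + 23 + 27 + (-1) = 63
σ = (2, 1, 3, 0): 14 + 23 + (-7) + 9 = 39
σ = (2, 3, 0, 1): 14 + 1 + 27 + (-9) = 33
σ = (2, 3, 1, 0): 14 + 1 + 28 + 9 = 52
σ = (3, 0, 1, 2): 30 + 6 + 28 + 7 = 71
σ = (3, 0, 2, 1): 30 + 6 + 0 + (-9) = 27
σ = (3, 1, 0, 2): 30 + 23 + 27 + 7 = 87
σ = (3, 1, 2, 0): 30 + 23 + 0 + 9 = 62
σ = (3, 2, 0, 1): 30 + 19 + 27 + (-9) = 67
σ = (3, 2, 1, 0): 30 + 19 + 28 + 9 = 86
Optimal value attained by: σ = (3, 1, 0, 2).
Answer: det⊕(G) = 87; verdict: NONSINGULAR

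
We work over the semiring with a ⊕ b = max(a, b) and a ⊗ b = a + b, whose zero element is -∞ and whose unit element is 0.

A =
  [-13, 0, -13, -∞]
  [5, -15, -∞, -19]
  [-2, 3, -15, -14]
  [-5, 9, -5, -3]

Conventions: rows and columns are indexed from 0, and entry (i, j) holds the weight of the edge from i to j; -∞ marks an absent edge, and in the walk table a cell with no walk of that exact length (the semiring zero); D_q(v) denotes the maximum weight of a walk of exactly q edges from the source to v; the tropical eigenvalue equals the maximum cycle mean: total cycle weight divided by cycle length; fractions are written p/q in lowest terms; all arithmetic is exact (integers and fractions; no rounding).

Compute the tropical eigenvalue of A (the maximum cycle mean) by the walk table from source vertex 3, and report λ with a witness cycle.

q=0: [-∞, -∞, -∞, 0]
q=1: [-5, 9, -5, -3]
q=2: [14, 6, -8, -6]
q=3: [11, 14, 1, -9]
q=4: [19, 11, -2, -5]
Optimal cycle mean attained by: cycle 0->1->0, total 0 + 5, length 2.
Answer: λ = 5/2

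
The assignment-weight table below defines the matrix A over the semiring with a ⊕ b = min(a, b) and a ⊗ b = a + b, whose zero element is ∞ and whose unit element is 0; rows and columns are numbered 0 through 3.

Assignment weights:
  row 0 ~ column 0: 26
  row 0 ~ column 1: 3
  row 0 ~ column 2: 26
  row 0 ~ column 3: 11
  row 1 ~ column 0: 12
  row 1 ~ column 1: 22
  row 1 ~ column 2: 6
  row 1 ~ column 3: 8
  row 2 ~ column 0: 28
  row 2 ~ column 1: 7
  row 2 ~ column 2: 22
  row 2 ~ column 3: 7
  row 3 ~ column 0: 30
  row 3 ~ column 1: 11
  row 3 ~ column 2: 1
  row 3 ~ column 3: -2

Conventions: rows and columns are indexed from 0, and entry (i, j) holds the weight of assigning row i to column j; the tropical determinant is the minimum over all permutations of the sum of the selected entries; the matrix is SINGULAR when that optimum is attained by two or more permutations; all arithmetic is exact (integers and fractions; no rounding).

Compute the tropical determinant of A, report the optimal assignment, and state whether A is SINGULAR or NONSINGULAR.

σ = (0, 1, 2, 3): 26 + 22 + 22 + (-2) = 68
σ = (0, 1, 3, 2): 26 + 22 + 7 + 1 = 56
σ = (0, 2, 1, 3): 26 + 6 + 7 + (-2) = 37
σ = (0, 2, 3, 1): 26 + 6 + 7 + 11 = 50
σ = (0, 3, 1, 2): 26 + 8 + 7 + 1 = 42
σ = (0, 3, 2, 1): 26 + 8 + 22 + 11 = 67
σ = (1, 0, 2, 3): 3 + 12 + 22 + (-2) = 35
σ = (1, 0, 3, 2): 3 + 12 + 7 + 1 = 23
σ = (1, 2, 0, 3): 3 + 6 + 28 + (-2) = 35
σ = (1, 2, 3, 0): 3 + 6 + 7 + 30 = 46
σ = (1, 3, 0, 2): 3 + 8 + 28 + 1 = 40
σ = (1, 3, 2, 0): 3 + 8 + 22 + 30 = 63
σ = (2, 0, 1, 3): 26 + 12 + 7 + (-2) = 43
σ = (2, 0, 3, 1): 26 + 12 + 7 + 11 = 56
σ = (2, 1, 0, 3): 26 + 22 + 28 + (-2) = 74
σ = (2, 1, 3, 0): 26 + 22 + 7 + 30 = 85
σ = (2, 3, 0, 1): 26 + 8 + 28 + 11 = 73
σ = (2, 3, 1, 0): 26 + 8 + 7 + 30 = 71
σ = (3, 0, 1, 2): 11 + 12 + 7 + 1 = 31
σ = (3, 0, 2, 1): 11 + 12 + 22 + 11 = 56
σ = (3, 1, 0, 2): 11 + 22 + 28 + 1 = 62
σ = (3, 1, 2, 0): 11 + 22 + 22 + 30 = 85
σ = (3, 2, 0, 1): 11 + 6 + 28 + 11 = 56
σ = (3, 2, 1, 0): 11 + 6 + 7 + 30 = 54
Optimal value attained by: σ = (1, 0, 3, 2).
Answer: det⊕(A) = 23; verdict: NONSINGULAR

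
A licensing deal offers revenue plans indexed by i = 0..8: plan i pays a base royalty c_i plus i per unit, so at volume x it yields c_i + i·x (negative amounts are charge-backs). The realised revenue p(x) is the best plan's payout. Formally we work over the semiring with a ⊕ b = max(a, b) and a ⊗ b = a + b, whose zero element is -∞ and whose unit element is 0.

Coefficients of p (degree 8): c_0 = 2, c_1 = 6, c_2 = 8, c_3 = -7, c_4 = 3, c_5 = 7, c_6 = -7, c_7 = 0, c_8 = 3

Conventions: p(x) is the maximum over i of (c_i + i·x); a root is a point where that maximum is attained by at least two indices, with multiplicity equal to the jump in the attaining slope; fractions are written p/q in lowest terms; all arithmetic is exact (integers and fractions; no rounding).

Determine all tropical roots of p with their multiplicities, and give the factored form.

hull edge (i=0, c=2) to (i=1, c=6): slope 4, span 1
hull edge (i=1, c=6) to (i=2, c=8): slope 2, span 1
hull edge (i=2, c=8) to (i=5, c=7): slope -1/3, span 3
hull edge (i=5, c=7) to (i=8, c=3): slope -4/3, span 3
Factored form: p(x) = 3 ⊗ (x ⊕ (-4)) ⊗ (x ⊕ (-2)) ⊗ (x ⊕ 1/3) ⊗ (x ⊕ 1/3) ⊗ (x ⊕ 1/3) ⊗ (x ⊕ 4/3) ⊗ (x ⊕ 4/3) ⊗ (x ⊕ 4/3)
Answer: roots = -4 (mult 1), -2 (mult 1), 1/3 (mult 3), 4/3 (mult 3)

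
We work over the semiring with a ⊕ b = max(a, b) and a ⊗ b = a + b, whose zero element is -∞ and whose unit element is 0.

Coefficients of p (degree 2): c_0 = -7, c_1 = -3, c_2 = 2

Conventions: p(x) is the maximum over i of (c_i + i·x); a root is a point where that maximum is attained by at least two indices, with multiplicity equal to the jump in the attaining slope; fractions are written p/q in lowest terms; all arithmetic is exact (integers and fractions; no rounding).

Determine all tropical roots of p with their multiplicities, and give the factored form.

hull edge (i=0, c=-7) to (i=2, c=2): slope 9/2, span 2
Factored form: p(x) = 2 ⊗ (x ⊕ (-9/2)) ⊗ (x ⊕ (-9/2))
Answer: roots = -9/2 (mult 2)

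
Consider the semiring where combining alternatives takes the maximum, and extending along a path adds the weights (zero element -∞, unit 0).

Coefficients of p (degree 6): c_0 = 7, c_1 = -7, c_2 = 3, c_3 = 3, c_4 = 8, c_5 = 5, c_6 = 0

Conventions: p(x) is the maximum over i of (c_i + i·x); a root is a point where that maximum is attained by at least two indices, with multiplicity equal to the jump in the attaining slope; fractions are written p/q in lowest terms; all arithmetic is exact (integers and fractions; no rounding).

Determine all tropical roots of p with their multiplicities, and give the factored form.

hull edge (i=0, c=7) to (i=4, c=8): slope 1/4, span 4
hull edge (i=4, c=8) to (i=5, c=5): slope -3, span 1
hull edge (i=5, c=5) to (i=6, c=0): slope -5, span 1
Factored form: p(x) = 0 ⊗ (x ⊕ (-1/4)) ⊗ (x ⊕ (-1/4)) ⊗ (x ⊕ (-1/4)) ⊗ (x ⊕ (-1/4)) ⊗ (x ⊕ 3) ⊗ (x ⊕ 5)
Answer: roots = -1/4 (mult 4), 3 (mult 1), 5 (mult 1)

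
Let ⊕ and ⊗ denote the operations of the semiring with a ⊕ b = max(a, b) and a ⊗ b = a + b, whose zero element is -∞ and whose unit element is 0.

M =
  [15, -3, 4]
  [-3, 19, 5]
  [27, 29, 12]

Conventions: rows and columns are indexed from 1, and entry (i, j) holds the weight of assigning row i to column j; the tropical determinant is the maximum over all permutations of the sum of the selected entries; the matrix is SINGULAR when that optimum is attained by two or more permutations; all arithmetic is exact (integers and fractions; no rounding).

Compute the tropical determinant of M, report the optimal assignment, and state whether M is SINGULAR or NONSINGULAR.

σ = (1, 2, 3): 15 + 19 + 12 = 46
σ = (1, 3, 2): 15 + 5 + 29 = 49
σ = (2, 1, 3): (-3) + (-3) + 12 = 6
σ = (2, 3, 1): (-3) + 5 + 27 = 29
σ = (3, 1, 2): 4 + (-3) + 29 = 30
σ = (3, 2, 1): 4 + 19 + 27 = 50
Optimal value attained by: σ = (3, 2, 1).
Answer: det⊕(M) = 50; verdict: NONSINGULAR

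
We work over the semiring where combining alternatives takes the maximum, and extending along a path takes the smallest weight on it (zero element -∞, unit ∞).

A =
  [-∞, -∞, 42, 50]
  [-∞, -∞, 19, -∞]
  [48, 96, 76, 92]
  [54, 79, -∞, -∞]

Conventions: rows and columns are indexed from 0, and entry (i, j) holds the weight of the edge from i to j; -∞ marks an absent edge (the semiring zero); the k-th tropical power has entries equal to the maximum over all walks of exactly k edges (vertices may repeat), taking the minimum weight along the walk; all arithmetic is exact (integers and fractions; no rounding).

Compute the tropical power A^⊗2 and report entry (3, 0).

A^⊗2:
  [50, 50, 42, 42]
  [19, 19, 19, 19]
  [54, 79, 76, 76]
  [-∞, -∞, 42, 50]
Key observation: no walk of exactly 2 edges connects these vertices, so the entry is the semiring zero.
Answer: (A^⊗2)[3][0] = -∞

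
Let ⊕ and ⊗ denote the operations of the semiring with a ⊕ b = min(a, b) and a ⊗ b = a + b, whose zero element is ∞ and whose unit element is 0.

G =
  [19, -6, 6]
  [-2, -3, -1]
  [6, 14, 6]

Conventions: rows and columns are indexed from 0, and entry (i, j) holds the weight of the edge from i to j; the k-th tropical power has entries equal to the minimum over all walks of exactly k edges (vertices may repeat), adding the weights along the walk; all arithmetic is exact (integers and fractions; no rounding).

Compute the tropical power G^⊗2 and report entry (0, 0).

G^⊗2:
  [-8, -9, -7]
  [-5, -8, -4]
  [12, 0, 12]
Key observation: the optimum is the walk 0->1->0, with weight (-6) + (-2) = -8.
Optimal value attained by: walk 0->1->0.
Answer: (G^⊗2)[0][0] = -8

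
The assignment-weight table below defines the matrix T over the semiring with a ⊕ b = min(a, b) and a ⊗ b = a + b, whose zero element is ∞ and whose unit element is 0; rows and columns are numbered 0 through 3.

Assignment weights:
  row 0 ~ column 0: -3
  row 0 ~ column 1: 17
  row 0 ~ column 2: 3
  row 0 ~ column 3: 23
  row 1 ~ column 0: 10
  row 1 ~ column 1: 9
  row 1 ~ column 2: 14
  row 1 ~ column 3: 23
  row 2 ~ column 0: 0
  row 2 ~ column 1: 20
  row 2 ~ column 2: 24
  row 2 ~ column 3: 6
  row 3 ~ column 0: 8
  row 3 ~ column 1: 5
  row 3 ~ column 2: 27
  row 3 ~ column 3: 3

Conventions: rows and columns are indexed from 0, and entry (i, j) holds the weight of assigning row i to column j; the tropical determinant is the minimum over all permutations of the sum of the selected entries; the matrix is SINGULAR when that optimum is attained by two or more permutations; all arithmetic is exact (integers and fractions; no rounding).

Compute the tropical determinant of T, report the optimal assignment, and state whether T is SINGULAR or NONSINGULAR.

σ = (0, 1, 2, 3): (-3) + 9 + 24 + 3 = 33
σ = (0, 1, 3, 2): (-3) + 9 + 6 + 27 = 39
σ = (0, 2, 1, 3): (-3) + 14 + 20 + 3 = 34
σ = (0, 2, 3, 1): (-3) + 14 + 6 + 5 = 22
σ = (0, 3, 1, 2): (-3) + 23 + 20 + 27 = 67
σ = (0, 3, 2, 1): (-3) + 23 + 24 + 5 = 49
σ = (1, 0, 2, 3): 17 + 10 + 24 + 3 = 54
σ = (1, 0, 3, 2): 17 + 10 + 6 + 27 = 60
σ = (1, 2, 0, 3): 17 + 14 + 0 + 3 = 34
σ = (1, 2, 3, 0): 17 + 14 + 6 + 8 = 45
σ = (1, 3, 0, 2): 17 + 23 + 0 + 27 = 67
σ = (1, 3, 2, 0): 17 + 23 + 24 + 8 = 72
σ = (2, 0, 1, 3): 3 + 10 + 20 + 3 = 36
σ = (2, 0, 3, 1): 3 + 10 + 6 + 5 = 24
σ = (2, 1, 0, 3): 3 + 9 + 0 + 3 = 15
σ = (2, 1, 3, 0): 3 + 9 + 6 + 8 = 26
σ = (2, 3, 0, 1): 3 + 23 + 0 + 5 = 31
σ = (2, 3, 1, 0): 3 + 23 + 20 + 8 = 54
σ = (3, 0, 1, 2): 23 + 10 + 20 + 27 = 80
σ = (3, 0, 2, 1): 23 + 10 + 24 + 5 = 62
σ = (3, 1, 0, 2): 23 + 9 + 0 + 27 = 59
σ = (3, 1, 2, 0): 23 + 9 + 24 + 8 = 64
σ = (3, 2, 0, 1): 23 + 14 + 0 + 5 = 42
σ = (3, 2, 1, 0): 23 + 14 + 20 + 8 = 65
Optimal value attained by: σ = (2, 1, 0, 3).
Answer: det⊕(T) = 15; verdict: NONSINGULAR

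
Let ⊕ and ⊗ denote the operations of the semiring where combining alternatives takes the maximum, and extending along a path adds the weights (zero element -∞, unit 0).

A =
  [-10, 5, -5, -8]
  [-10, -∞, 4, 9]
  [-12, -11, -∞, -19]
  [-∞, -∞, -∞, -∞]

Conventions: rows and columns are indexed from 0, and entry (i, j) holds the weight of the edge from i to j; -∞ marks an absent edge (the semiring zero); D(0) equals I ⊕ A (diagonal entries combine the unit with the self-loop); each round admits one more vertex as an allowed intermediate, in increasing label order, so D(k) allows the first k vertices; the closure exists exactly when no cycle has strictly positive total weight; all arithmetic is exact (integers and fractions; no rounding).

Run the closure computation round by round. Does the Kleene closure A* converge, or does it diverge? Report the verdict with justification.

D(0):
  [0, 5, -5, -8]
  [-10, 0, 4, 9]
  [-12, -11, 0, -19]
  [-∞, -∞, -∞, 0]
D(1):
  [0, 5, -5, -8]
  [-10, 0, 4, 9]
  [-12, -7, 0, -19]
  [-∞, -∞, -∞, 0]
D(2):
  [0, 5, 9, 14]
  [-10, 0, 4, 9]
  [-12, -7, 0, 2]
  [-∞, -∞, -∞, 0]
D(3):
  [0, 5, 9, 14]
  [-8, 0, 4, 9]
  [-12, -7, 0, 2]
  [-∞, -∞, -∞, 0]
D(4):
  [0, 5, 9, 14]
  [-8, 0, 4, 9]
  [-12, -7, 0, 2]
  [-∞, -∞, -∞, 0]
Key observation: every diagonal entry stays at the unit through all rounds, so no improving cycle exists.
Answer: CONVERGES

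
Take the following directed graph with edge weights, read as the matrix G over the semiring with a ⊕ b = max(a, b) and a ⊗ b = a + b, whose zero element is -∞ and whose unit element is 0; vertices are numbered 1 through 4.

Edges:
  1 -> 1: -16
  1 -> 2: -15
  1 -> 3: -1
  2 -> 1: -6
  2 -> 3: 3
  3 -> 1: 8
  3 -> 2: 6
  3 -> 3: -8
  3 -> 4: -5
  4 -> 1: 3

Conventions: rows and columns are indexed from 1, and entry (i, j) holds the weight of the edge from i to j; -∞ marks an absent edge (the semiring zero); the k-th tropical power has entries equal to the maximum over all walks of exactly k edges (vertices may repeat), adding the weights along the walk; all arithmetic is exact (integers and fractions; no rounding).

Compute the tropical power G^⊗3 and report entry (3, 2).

G^⊗2:
  [7, 5, -9, -6]
  [11, 9, -5, -2]
  [0, -2, 9, -13]
  [-13, -12, 2, -∞]
G^⊗3:
  [-1, -3, 8, -14]
  [3, 1, 12, -10]
  [17, 15, 1, 4]
  [10, 8, -6, -3]
Key observation: the optimum is the walk 3->2->3->2, with weight 6 + 3 + 6 = 15.
Optimal value attained by: walk 3->2->3->2.
Answer: (G^⊗3)[3][2] = 15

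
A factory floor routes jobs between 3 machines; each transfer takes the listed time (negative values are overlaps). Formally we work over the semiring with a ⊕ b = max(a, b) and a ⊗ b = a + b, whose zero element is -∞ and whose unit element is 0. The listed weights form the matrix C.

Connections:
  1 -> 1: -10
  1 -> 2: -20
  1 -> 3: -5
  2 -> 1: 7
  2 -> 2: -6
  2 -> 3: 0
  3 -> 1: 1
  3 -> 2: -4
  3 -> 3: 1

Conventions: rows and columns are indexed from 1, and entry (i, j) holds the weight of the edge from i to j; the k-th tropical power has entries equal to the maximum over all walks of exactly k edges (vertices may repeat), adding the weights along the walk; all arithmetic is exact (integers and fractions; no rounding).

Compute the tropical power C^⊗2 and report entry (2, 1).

C^⊗2:
  [-4, -9, -4]
  [1, -4, 2]
  [3, -3, 2]
Key observation: the optimum is the walk 2->2->1, with weight (-6) + 7 = 1.
Optimal value attained by: walk 2->2->1.
Answer: (C^⊗2)[2][1] = 1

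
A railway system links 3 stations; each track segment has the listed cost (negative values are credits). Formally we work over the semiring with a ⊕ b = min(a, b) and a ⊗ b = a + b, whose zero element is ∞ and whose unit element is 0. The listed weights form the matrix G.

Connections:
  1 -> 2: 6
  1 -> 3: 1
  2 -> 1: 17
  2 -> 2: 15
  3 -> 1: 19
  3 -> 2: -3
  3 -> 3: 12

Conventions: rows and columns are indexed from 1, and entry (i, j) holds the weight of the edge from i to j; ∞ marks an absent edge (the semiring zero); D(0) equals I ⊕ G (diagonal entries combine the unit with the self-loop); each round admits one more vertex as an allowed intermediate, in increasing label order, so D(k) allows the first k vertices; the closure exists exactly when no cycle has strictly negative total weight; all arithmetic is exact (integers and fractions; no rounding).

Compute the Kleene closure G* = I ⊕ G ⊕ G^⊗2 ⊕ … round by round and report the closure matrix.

D(0):
  [0, 6, 1]
  [17, 0, ∞]
  [19, -3, 0]
D(1):
  [0, 6, 1]
  [17, 0, 18]
  [19, -3, 0]
D(2):
  [0, 6, 1]
  [17, 0, 18]
  [14, -3, 0]
D(3):
  [0, -2, 1]
  [17, 0, 18]
  [14, -3, 0]
Answer: G* = [[0, -2, 1], [17, 0, 18], [14, -3, 0]]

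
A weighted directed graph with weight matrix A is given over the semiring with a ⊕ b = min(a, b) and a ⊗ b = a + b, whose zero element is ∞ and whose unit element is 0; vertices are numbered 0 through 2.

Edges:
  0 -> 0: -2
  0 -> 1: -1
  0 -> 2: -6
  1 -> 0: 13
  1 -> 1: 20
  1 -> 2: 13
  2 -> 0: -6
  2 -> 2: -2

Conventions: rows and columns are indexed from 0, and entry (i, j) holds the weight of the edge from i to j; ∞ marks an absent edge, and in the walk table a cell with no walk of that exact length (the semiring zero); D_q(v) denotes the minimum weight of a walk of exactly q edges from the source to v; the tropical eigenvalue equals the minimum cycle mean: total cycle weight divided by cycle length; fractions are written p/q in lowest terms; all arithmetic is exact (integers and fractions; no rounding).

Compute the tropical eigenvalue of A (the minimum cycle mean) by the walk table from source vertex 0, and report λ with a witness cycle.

q=0: [0, ∞, ∞]
q=1: [-2, -1, -6]
q=2: [-12, -3, -8]
q=3: [-14, -13, -18]
Optimal cycle mean attained by: cycle 0->2->0, total (-6) + (-6), length 2.
Answer: λ = -6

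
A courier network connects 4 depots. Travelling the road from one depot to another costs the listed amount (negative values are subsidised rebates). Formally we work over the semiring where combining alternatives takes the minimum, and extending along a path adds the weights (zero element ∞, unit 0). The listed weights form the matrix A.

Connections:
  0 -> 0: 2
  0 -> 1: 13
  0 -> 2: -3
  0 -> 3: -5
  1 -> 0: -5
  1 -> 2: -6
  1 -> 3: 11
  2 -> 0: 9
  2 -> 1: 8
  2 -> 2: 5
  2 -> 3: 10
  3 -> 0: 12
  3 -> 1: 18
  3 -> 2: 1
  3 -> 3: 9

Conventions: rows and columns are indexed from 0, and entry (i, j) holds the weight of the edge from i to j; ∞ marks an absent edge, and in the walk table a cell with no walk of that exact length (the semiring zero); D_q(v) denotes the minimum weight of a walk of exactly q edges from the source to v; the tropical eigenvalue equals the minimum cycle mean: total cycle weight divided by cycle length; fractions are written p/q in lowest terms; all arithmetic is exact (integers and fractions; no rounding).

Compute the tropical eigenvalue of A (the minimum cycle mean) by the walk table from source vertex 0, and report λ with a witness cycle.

q=0: [0, ∞, ∞, ∞]
q=1: [2, 13, -3, -5]
q=2: [4, 5, -4, -3]
q=3: [0, 4, -2, -1]
q=4: [-1, 6, -3, -5]
Optimal cycle mean attained by: cycle 0->3->2->1->0, total (-5) + 1 + 8 + (-5), length 4.
Answer: λ = -1/4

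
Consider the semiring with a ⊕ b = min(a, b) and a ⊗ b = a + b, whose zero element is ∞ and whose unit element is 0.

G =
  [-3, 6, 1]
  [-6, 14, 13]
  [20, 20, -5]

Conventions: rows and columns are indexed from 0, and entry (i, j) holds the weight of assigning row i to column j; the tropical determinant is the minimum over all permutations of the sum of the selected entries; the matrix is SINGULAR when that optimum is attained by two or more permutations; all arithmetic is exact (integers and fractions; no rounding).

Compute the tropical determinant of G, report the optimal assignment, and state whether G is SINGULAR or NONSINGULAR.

σ = (0, 1, 2): (-3) + 14 + (-5) = 6
σ = (0, 2, 1): (-3) + 13 + 20 = 30
σ = (1, 0, 2): 6 + (-6) + (-5) = -5
σ = (1, 2, 0): 6 + 13 + 20 = 39
σ = (2, 0, 1): 1 + (-6) + 20 = 15
σ = (2, 1, 0): 1 + 14 + 20 = 35
Optimal value attained by: σ = (1, 0, 2).
Answer: det⊕(G) = -5; verdict: NONSINGULAR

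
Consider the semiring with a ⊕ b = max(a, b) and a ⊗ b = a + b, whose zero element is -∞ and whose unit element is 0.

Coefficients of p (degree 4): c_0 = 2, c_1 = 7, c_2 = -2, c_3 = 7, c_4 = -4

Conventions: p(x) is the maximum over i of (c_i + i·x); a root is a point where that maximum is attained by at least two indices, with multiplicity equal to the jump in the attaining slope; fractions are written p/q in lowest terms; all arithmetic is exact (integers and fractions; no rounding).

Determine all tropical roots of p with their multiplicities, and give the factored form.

hull edge (i=0, c=2) to (i=1, c=7): slope 5, span 1
hull edge (i=1, c=7) to (i=3, c=7): slope 0, span 2
hull edge (i=3, c=7) to (i=4, c=-4): slope -11, span 1
Factored form: p(x) = -4 ⊗ (x ⊕ (-5)) ⊗ (x ⊕ 0) ⊗ (x ⊕ 0) ⊗ (x ⊕ 11)
Answer: roots = -5 (mult 1), 0 (mult 2), 11 (mult 1)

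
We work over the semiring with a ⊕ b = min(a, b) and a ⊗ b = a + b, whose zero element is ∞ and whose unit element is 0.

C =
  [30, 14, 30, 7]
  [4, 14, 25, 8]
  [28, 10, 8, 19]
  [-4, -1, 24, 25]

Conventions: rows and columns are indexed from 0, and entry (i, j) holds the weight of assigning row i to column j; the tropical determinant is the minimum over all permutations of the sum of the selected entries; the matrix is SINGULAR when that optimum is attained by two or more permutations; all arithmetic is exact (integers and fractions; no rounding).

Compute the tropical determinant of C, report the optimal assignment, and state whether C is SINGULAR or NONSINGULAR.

σ = (0, 1, 2, 3): 30 + 14 + 8 + 25 = 77
σ = (0, 1, 3, 2): 30 + 14 + 19 + 24 = 87
σ = (0, 2, 1, 3): 30 + 25 + 10 + 25 = 90
σ = (0, 2, 3, 1): 30 + 25 + 19 + (-1) = 73
σ = (0, 3, 1, 2): 30 + 8 + 10 + 24 = 72
σ = (0, 3, 2, 1): 30 + 8 + 8 + (-1) = 45
σ = (1, 0, 2, 3): 14 + 4 + 8 + 25 = 51
σ = (1, 0, 3, 2): 14 + 4 + 19 + 24 = 61
σ = (1, 2, 0, 3): 14 + 25 + 28 + 25 = 92
σ = (1, 2, 3, 0): 14 + 25 + 19 + (-4) = 54
σ = (1, 3, 0, 2): 14 + 8 + 28 + 24 = 74
σ = (1, 3, 2, 0): 14 + 8 + 8 + (-4) = 26
σ = (2, 0, 1, 3): 30 + 4 + 10 + 25 = 69
σ = (2, 0, 3, 1): 30 + 4 + 19 + (-1) = 52
σ = (2, 1, 0, 3): 30 + 14 + 28 + 25 = 97
σ = (2, 1, 3, 0): 30 + 14 + 19 + (-4) = 59
σ = (2, 3, 0, 1): 30 + 8 + 28 + (-1) = 65
σ = (2, 3, 1, 0): 30 + 8 + 10 + (-4) = 44
σ = (3, 0, 1, 2): 7 + 4 + 10 + 24 = 45
σ = (3, 0, 2, 1): 7 + 4 + 8 + (-1) = 18
σ = (3, 1, 0, 2): 7 + 14 + 28 + 24 = 73
σ = (3, 1, 2, 0): 7 + 14 + 8 + (-4) = 25
σ = (3, 2, 0, 1): 7 + 25 + 28 + (-1) = 59
σ = (3, 2, 1, 0): 7 + 25 + 10 + (-4) = 38
Optimal value attained by: σ = (3, 0, 2, 1).
Answer: det⊕(C) = 18; verdict: NONSINGULAR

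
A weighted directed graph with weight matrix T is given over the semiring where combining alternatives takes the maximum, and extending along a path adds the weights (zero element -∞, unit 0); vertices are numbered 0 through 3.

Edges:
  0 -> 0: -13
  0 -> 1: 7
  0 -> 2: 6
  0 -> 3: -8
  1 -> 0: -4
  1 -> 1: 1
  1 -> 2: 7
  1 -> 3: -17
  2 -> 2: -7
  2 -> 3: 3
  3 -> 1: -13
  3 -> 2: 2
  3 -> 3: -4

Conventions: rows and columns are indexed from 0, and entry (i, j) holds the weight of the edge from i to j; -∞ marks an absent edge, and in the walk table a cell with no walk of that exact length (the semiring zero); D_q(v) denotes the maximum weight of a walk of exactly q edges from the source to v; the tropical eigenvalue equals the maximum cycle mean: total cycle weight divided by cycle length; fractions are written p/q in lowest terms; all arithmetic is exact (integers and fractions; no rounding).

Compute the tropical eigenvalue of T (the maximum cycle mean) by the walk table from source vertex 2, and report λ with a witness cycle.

q=0: [-∞, -∞, 0, -∞]
q=1: [-∞, -∞, -7, 3]
q=2: [-∞, -10, 5, -1]
q=3: [-14, -9, 1, 8]
q=4: [-13, -5, 10, 4]
Optimal cycle mean attained by: cycle 2->3->2, total 3 + 2, length 2.
Answer: λ = 5/2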